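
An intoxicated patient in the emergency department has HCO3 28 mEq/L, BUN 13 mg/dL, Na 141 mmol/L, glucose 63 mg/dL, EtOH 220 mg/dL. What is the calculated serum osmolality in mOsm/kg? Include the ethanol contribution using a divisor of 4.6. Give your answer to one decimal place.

Calculated osmolality = 2·Na + glucose/18 + BUN/2.8 + ethanol/4.6
= 2·141 + 63/18 + 13/2.8 + 220/4.6
= 282 + 3.50 + 4.64 + 47.83
= 337.97 mOsm/kg

338.0 mOsm/kg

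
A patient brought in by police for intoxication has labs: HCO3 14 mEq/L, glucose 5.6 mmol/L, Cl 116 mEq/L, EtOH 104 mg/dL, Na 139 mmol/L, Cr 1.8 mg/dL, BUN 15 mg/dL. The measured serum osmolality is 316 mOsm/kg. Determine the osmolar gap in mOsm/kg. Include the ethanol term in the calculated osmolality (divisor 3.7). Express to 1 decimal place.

Calculated osmolality = 2·Na + glucose + BUN/2.8 + ethanol/3.7
= 2·139 + 5.6 + 15/2.8 + 104/3.7
= 278 + 5.60 + 5.36 + 28.11
= 317.07 mOsm/kg ≈ 317.1 mOsm/kg
Osmolar gap = measured − calculated = 316 − 317.1 = -1.1 mOsm/kg

-1.1 mOsm/kg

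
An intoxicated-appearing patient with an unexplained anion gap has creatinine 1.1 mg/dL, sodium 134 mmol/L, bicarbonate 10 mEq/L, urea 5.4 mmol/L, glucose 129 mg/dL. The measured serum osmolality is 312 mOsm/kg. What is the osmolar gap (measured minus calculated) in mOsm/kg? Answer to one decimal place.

Calculated osmolality = 2·Na + glucose/18 + urea
= 2·134 + 129/18 + 5.4
= 268 + 7.17 + 5.40
= 280.57 mOsm/kg ≈ 280.6 mOsm/kg
Osmolar gap = measured − calculated = 312 − 280.6 = 31.4 mOsm/kg

31.4 mOsm/kg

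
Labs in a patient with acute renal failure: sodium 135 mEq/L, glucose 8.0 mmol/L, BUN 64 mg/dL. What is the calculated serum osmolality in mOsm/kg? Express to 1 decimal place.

300.9 mOsm/kg

Calculated osmolality = 2·Na + glucose + BUN/2.8
= 2·135 + 8 + 64/2.8
= 270 + 8 + 22.86
= 300.86 mOsm/kg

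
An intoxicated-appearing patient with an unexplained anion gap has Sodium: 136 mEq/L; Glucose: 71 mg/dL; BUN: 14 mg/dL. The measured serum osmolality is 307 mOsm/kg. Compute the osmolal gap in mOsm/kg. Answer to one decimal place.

26.1 mOsm/kg

Calculated osmolality = 2·Na + glucose/18 + BUN/2.8
= 2·136 + 71/18 + 14/2.8
= 272 + 3.94 + 5
= 280.94 mOsm/kg ≈ 280.9 mOsm/kg
Osmolar gap = measured − calculated = 307 − 280.9 = 26.1 mOsm/kg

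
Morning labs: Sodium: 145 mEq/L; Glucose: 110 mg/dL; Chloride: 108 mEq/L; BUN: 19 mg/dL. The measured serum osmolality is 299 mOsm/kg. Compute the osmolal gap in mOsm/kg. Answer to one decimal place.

-3.9 mOsm/kg

Calculated osmolality = 2·Na + glucose/18 + BUN/2.8
= 2·145 + 110/18 + 19/2.8
= 290 + 6.11 + 6.79
= 302.9 mOsm/kg ≈ 302.9 mOsm/kg
Osmolar gap = measured − calculated = 299 − 302.9 = -3.9 mOsm/kg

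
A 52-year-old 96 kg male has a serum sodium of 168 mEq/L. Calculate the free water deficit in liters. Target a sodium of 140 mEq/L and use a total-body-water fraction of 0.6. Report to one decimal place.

TBW = 0.6 · 96 = 57.6 L
Free water deficit = TBW · (Na/140 − 1)
= 57.6 · (168/140 − 1)
= 57.6 · 0.2
= 11.52 L

11.5 L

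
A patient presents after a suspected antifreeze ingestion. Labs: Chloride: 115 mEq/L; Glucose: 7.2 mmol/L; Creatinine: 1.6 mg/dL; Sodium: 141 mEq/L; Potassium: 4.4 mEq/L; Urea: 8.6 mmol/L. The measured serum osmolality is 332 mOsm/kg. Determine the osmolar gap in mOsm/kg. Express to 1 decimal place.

Calculated osmolality = 2·Na + glucose + urea
= 2·141 + 7.2 + 8.6
= 282 + 7.20 + 8.60
= 297.8 mOsm/kg ≈ 297.8 mOsm/kg
Osmolar gap = measured − calculated = 332 − 297.8 = 34.2 mOsm/kg

34.2 mOsm/kg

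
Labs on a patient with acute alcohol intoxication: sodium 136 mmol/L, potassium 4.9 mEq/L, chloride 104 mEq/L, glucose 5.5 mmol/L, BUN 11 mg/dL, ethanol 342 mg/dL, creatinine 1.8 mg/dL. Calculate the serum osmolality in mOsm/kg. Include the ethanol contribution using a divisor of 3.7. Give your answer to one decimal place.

Calculated osmolality = 2·Na + glucose + BUN/2.8 + ethanol/3.7
= 2·136 + 5.5 + 11/2.8 + 342/3.7
= 272 + 5.50 + 3.93 + 92.43
= 373.86 mOsm/kg

373.9 mOsm/kg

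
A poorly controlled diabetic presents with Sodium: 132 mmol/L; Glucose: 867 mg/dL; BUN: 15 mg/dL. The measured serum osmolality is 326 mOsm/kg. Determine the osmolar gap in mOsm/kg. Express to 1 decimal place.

Calculated osmolality = 2·Na + glucose/18 + BUN/2.8
= 2·132 + 867/18 + 15/2.8
= 264 + 48.17 + 5.36
= 317.53 mOsm/kg ≈ 317.5 mOsm/kg
Osmolar gap = measured − calculated = 326 − 317.5 = 8.5 mOsm/kg

8.5 mOsm/kg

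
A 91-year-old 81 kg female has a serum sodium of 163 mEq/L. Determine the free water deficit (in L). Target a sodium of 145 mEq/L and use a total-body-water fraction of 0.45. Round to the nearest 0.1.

4.5 L

TBW = 0.45 · 81 = 36.45 L
Free water deficit = TBW · (Na/145 − 1)
= 36.45 · (163/145 − 1)
= 36.45 · 0.1241
= 4.52 L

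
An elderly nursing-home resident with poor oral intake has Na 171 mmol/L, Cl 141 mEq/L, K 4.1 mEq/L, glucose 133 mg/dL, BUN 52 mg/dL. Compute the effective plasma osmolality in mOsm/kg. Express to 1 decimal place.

349.4 mOsm/kg

Effective osmolality excludes urea (freely permeant across cell membranes):
2·Na + glucose/18
= 2·171 + 133/18
= 342 + 7.39
= 349.39 mOsm/kg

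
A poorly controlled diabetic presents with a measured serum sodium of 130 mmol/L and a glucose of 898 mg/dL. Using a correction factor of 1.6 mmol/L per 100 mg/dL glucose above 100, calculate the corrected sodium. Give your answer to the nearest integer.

Corrected Na = measured Na + 1.6 · (glucose − 100)/100
= 130 + 1.6 · (898 − 100)/100
= 130 + 12.8
= 142.8 mmol/L

143 mmol/L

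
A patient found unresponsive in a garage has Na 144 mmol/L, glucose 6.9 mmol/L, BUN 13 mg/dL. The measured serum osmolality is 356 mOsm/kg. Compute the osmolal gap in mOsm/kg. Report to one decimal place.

56.5 mOsm/kg

Calculated osmolality = 2·Na + glucose + BUN/2.8
= 2·144 + 6.9 + 13/2.8
= 288 + 6.90 + 4.64
= 299.54 mOsm/kg ≈ 299.5 mOsm/kg
Osmolar gap = measured − calculated = 356 − 299.5 = 56.5 mOsm/kg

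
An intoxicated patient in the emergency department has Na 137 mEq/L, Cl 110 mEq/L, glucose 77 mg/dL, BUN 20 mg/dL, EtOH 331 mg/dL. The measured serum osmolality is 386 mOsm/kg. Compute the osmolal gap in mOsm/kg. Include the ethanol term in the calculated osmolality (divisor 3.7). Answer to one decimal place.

11.1 mOsm/kg

Calculated osmolality = 2·Na + glucose/18 + BUN/2.8 + ethanol/3.7
= 2·137 + 77/18 + 20/2.8 + 331/3.7
= 274 + 4.28 + 7.14 + 89.46
= 374.88 mOsm/kg ≈ 374.9 mOsm/kg
Osmolar gap = measured − calculated = 386 − 374.9 = 11.1 mOsm/kg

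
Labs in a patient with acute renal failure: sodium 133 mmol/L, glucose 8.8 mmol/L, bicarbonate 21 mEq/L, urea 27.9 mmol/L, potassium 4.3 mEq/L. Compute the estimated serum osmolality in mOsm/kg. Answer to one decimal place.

302.7 mOsm/kg

Calculated osmolality = 2·Na + glucose + urea
= 2·133 + 8.8 + 27.9
= 266 + 8.80 + 27.90
= 302.7 mOsm/kg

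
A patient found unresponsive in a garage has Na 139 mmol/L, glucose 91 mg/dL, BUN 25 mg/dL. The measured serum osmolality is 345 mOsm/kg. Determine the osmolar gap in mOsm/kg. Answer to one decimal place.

Calculated osmolality = 2·Na + glucose/18 + BUN/2.8
= 2·139 + 91/18 + 25/2.8
= 278 + 5.06 + 8.93
= 291.99 mOsm/kg ≈ 292.0 mOsm/kg
Osmolar gap = measured − calculated = 345 − 292.0 = 53.0 mOsm/kg

53.0 mOsm/kg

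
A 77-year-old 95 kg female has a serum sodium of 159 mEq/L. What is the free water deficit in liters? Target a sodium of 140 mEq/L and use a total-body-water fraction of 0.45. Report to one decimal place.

TBW = 0.45 · 95 = 42.75 L
Free water deficit = TBW · (Na/140 − 1)
= 42.75 · (159/140 − 1)
= 42.75 · 0.1357
= 5.8 L

5.8 L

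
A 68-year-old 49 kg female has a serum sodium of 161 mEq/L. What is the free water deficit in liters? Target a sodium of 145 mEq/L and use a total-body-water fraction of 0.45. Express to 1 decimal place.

TBW = 0.45 · 49 = 22.05 L
Free water deficit = TBW · (Na/145 − 1)
= 22.05 · (161/145 − 1)
= 22.05 · 0.1103
= 2.43 L

2.4 L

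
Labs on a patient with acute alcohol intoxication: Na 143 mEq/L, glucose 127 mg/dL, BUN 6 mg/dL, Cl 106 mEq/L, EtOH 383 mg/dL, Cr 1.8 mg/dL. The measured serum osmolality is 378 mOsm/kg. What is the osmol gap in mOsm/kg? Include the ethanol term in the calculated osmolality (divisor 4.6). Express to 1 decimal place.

Calculated osmolality = 2·Na + glucose/18 + BUN/2.8 + ethanol/4.6
= 2·143 + 127/18 + 6/2.8 + 383/4.6
= 286 + 7.06 + 2.14 + 83.26
= 378.46 mOsm/kg ≈ 378.5 mOsm/kg
Osmolar gap = measured − calculated = 378 − 378.5 = -0.5 mOsm/kg

-0.5 mOsm/kg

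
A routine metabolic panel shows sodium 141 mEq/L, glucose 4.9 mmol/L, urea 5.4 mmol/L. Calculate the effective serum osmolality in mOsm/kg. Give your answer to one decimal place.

286.9 mOsm/kg

Effective osmolality excludes urea (freely permeant across cell membranes):
2·Na + glucose
= 2·141 + 4.9
= 282 + 4.9
= 286.9 mOsm/kg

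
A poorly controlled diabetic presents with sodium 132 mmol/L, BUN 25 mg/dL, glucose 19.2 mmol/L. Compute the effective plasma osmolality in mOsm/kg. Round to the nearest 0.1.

Effective osmolality excludes urea (freely permeant across cell membranes):
2·Na + glucose
= 2·132 + 19.2
= 264 + 19.2
= 283.2 mOsm/kg

283.2 mOsm/kg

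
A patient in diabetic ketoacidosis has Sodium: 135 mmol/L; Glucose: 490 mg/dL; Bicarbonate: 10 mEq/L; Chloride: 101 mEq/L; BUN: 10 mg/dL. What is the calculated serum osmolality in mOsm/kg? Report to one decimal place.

Calculated osmolality = 2·Na + glucose/18 + BUN/2.8
= 2·135 + 490/18 + 10/2.8
= 270 + 27.22 + 3.57
= 300.79 mOsm/kg

300.8 mOsm/kg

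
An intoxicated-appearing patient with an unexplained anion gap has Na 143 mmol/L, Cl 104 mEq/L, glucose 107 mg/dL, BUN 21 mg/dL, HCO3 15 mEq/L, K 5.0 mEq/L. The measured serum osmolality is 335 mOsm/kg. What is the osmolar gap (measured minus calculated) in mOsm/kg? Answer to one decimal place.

Calculated osmolality = 2·Na + glucose/18 + BUN/2.8
= 2·143 + 107/18 + 21/2.8
= 286 + 5.94 + 7.50
= 299.44 mOsm/kg ≈ 299.4 mOsm/kg
Osmolar gap = measured − calculated = 335 − 299.4 = 35.6 mOsm/kg

35.6 mOsm/kg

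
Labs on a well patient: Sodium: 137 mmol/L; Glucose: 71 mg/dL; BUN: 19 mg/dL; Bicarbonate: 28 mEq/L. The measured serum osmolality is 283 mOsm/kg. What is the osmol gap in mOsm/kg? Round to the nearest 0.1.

-1.7 mOsm/kg

Calculated osmolality = 2·Na + glucose/18 + BUN/2.8
= 2·137 + 71/18 + 19/2.8
= 274 + 3.94 + 6.79
= 284.73 mOsm/kg ≈ 284.7 mOsm/kg
Osmolar gap = measured − calculated = 283 − 284.7 = -1.7 mOsm/kg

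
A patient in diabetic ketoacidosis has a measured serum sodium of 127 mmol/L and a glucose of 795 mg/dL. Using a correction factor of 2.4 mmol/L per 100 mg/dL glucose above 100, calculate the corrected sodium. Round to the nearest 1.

144 mmol/L

Corrected Na = measured Na + 2.4 · (glucose − 100)/100
= 127 + 2.4 · (795 − 100)/100
= 127 + 16.7
= 143.7 mmol/L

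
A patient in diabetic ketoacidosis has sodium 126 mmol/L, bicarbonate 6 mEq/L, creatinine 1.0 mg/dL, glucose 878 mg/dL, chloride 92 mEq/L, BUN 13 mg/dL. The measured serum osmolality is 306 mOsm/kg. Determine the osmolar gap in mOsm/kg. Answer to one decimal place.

0.6 mOsm/kg

Calculated osmolality = 2·Na + glucose/18 + BUN/2.8
= 2·126 + 878/18 + 13/2.8
= 252 + 48.78 + 4.64
= 305.42 mOsm/kg ≈ 305.4 mOsm/kg
Osmolar gap = measured − calculated = 306 − 305.4 = 0.6 mOsm/kg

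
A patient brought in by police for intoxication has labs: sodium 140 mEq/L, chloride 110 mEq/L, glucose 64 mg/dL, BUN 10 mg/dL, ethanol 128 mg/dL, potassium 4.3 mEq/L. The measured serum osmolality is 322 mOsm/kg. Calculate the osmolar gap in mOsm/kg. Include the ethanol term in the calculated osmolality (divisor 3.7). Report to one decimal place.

Calculated osmolality = 2·Na + glucose/18 + BUN/2.8 + ethanol/3.7
= 2·140 + 64/18 + 10/2.8 + 128/3.7
= 280 + 3.56 + 3.57 + 34.59
= 321.72 mOsm/kg ≈ 321.7 mOsm/kg
Osmolar gap = measured − calculated = 322 − 321.7 = 0.3 mOsm/kg

0.3 mOsm/kg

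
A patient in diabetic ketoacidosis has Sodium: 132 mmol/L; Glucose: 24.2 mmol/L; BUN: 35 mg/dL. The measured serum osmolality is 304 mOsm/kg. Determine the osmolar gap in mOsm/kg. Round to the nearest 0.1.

Calculated osmolality = 2·Na + glucose + BUN/2.8
= 2·132 + 24.2 + 35/2.8
= 264 + 24.20 + 12.50
= 300.7 mOsm/kg ≈ 300.7 mOsm/kg
Osmolar gap = measured − calculated = 304 − 300.7 = 3.3 mOsm/kg

3.3 mOsm/kg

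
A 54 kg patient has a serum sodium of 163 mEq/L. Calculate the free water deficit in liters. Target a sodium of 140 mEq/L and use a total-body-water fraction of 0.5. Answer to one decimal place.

TBW = 0.5 · 54 = 27 L
Free water deficit = TBW · (Na/140 − 1)
= 27 · (163/140 − 1)
= 27 · 0.1643
= 4.44 L

4.4 L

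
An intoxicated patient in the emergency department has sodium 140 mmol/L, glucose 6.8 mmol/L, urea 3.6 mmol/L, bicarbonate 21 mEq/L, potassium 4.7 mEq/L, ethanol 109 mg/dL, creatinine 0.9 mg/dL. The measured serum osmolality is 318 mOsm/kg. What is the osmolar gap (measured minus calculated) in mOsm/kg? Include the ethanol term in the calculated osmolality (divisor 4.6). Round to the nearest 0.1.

3.9 mOsm/kg

Calculated osmolality = 2·Na + glucose + urea + ethanol/4.6
= 2·140 + 6.8 + 3.6 + 109/4.6
= 280 + 6.80 + 3.60 + 23.70
= 314.1 mOsm/kg ≈ 314.1 mOsm/kg
Osmolar gap = measured − calculated = 318 − 314.1 = 3.9 mOsm/kg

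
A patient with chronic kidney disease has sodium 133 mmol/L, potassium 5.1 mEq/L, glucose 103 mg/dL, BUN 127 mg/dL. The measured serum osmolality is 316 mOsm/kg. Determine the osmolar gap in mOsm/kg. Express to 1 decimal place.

Calculated osmolality = 2·Na + glucose/18 + BUN/2.8
= 2·133 + 103/18 + 127/2.8
= 266 + 5.72 + 45.36
= 317.08 mOsm/kg ≈ 317.1 mOsm/kg
Osmolar gap = measured − calculated = 316 − 317.1 = -1.1 mOsm/kg

-1.1 mOsm/kg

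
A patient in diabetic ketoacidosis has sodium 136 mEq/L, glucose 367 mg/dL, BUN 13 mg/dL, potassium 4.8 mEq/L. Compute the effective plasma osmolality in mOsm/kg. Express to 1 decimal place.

292.4 mOsm/kg

Effective osmolality excludes urea (freely permeant across cell membranes):
2·Na + glucose/18
= 2·136 + 367/18
= 272 + 20.39
= 292.39 mOsm/kg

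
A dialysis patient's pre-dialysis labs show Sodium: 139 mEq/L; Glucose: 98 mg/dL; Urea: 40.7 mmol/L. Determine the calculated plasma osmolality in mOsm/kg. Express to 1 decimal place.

324.1 mOsm/kg

Calculated osmolality = 2·Na + glucose/18 + urea
= 2·139 + 98/18 + 40.7
= 278 + 5.44 + 40.70
= 324.14 mOsm/kg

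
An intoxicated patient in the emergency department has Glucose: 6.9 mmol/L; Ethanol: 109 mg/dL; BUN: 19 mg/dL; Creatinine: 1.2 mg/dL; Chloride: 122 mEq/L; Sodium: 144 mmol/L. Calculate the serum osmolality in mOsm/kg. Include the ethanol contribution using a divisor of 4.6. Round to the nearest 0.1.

Calculated osmolality = 2·Na + glucose + BUN/2.8 + ethanol/4.6
= 2·144 + 6.9 + 19/2.8 + 109/4.6
= 288 + 6.90 + 6.79 + 23.70
= 325.39 mOsm/kg

325.4 mOsm/kg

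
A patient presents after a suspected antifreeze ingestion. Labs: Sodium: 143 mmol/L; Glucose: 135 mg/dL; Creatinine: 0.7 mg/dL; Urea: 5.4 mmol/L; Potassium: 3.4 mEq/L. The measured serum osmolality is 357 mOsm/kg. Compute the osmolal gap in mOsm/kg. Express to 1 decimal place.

58.1 mOsm/kg

Calculated osmolality = 2·Na + glucose/18 + urea
= 2·143 + 135/18 + 5.4
= 286 + 7.50 + 5.40
= 298.9 mOsm/kg ≈ 298.9 mOsm/kg
Osmolar gap = measured − calculated = 357 − 298.9 = 58.1 mOsm/kg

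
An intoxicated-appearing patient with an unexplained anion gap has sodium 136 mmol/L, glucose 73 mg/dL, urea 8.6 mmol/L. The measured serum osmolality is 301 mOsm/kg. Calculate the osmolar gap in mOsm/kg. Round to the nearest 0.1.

Calculated osmolality = 2·Na + glucose/18 + urea
= 2·136 + 73/18 + 8.6
= 272 + 4.06 + 8.60
= 284.66 mOsm/kg ≈ 284.7 mOsm/kg
Osmolar gap = measured − calculated = 301 − 284.7 = 16.3 mOsm/kg

16.3 mOsm/kg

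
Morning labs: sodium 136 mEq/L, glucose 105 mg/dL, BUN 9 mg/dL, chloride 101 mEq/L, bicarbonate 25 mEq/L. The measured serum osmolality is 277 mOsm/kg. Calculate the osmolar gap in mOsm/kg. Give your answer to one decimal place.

-4.0 mOsm/kg

Calculated osmolality = 2·Na + glucose/18 + BUN/2.8
= 2·136 + 105/18 + 9/2.8
= 272 + 5.83 + 3.21
= 281.04 mOsm/kg ≈ 281.0 mOsm/kg
Osmolar gap = measured − calculated = 277 − 281.0 = -4.0 mOsm/kg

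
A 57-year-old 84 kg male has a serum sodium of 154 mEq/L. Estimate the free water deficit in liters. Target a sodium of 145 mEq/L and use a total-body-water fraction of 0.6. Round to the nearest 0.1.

TBW = 0.6 · 84 = 50.4 L
Free water deficit = TBW · (Na/145 − 1)
= 50.4 · (154/145 − 1)
= 50.4 · 0.0621
= 3.13 L

3.1 L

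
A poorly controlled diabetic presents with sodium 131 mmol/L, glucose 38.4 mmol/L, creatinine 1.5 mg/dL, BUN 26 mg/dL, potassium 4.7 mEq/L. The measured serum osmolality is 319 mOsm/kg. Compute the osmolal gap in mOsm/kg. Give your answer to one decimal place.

Calculated osmolality = 2·Na + glucose + BUN/2.8
= 2·131 + 38.4 + 26/2.8
= 262 + 38.40 + 9.29
= 309.69 mOsm/kg ≈ 309.7 mOsm/kg
Osmolar gap = measured − calculated = 319 − 309.7 = 9.3 mOsm/kg

9.3 mOsm/kg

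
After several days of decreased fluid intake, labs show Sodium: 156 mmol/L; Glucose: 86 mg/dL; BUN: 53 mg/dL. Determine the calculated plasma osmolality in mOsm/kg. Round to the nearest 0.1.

335.7 mOsm/kg

Calculated osmolality = 2·Na + glucose/18 + BUN/2.8
= 2·156 + 86/18 + 53/2.8
= 312 + 4.78 + 18.93
= 335.71 mOsm/kg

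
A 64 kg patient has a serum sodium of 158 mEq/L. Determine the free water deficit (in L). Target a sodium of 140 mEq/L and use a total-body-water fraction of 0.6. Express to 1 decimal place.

TBW = 0.6 · 64 = 38.4 L
Free water deficit = TBW · (Na/140 − 1)
= 38.4 · (158/140 − 1)
= 38.4 · 0.1286
= 4.94 L

4.9 L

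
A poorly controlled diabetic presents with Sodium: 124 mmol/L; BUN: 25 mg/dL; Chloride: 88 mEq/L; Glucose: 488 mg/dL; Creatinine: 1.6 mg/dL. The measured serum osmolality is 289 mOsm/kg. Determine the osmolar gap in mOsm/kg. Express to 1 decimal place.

5.0 mOsm/kg

Calculated osmolality = 2·Na + glucose/18 + BUN/2.8
= 2·124 + 488/18 + 25/2.8
= 248 + 27.11 + 8.93
= 284.04 mOsm/kg ≈ 284.0 mOsm/kg
Osmolar gap = measured − calculated = 289 − 284.0 = 5.0 mOsm/kg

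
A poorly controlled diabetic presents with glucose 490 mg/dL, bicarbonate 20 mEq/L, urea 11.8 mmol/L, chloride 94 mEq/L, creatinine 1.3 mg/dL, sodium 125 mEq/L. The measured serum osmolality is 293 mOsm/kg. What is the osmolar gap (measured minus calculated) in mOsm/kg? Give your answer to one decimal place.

4.0 mOsm/kg

Calculated osmolality = 2·Na + glucose/18 + urea
= 2·125 + 490/18 + 11.8
= 250 + 27.22 + 11.80
= 289.02 mOsm/kg ≈ 289.0 mOsm/kg
Osmolar gap = measured − calculated = 293 − 289.0 = 4.0 mOsm/kg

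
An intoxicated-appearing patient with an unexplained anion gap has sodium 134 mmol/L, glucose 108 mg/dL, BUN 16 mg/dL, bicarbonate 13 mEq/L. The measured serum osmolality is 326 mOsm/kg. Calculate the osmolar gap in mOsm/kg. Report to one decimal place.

46.3 mOsm/kg

Calculated osmolality = 2·Na + glucose/18 + BUN/2.8
= 2·134 + 108/18 + 16/2.8
= 268 + 6 + 5.71
= 279.71 mOsm/kg ≈ 279.7 mOsm/kg
Osmolar gap = measured − calculated = 326 − 279.7 = 46.3 mOsm/kg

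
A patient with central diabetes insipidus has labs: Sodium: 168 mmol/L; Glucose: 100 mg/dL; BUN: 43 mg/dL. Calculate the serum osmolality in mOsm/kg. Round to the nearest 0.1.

356.9 mOsm/kg

Calculated osmolality = 2·Na + glucose/18 + BUN/2.8
= 2·168 + 100/18 + 43/2.8
= 336 + 5.56 + 15.36
= 356.92 mOsm/kg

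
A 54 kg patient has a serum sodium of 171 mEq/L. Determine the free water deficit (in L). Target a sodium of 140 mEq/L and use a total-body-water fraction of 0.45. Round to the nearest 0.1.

TBW = 0.45 · 54 = 24.3 L
Free water deficit = TBW · (Na/140 − 1)
= 24.3 · (171/140 − 1)
= 24.3 · 0.2214
= 5.38 L

5.4 L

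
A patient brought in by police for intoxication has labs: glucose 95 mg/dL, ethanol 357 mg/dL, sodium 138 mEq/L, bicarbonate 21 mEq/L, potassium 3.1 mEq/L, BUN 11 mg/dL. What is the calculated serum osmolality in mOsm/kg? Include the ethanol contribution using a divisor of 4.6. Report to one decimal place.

362.8 mOsm/kg

Calculated osmolality = 2·Na + glucose/18 + BUN/2.8 + ethanol/4.6
= 2·138 + 95/18 + 11/2.8 + 357/4.6
= 276 + 5.28 + 3.93 + 77.61
= 362.82 mOsm/kg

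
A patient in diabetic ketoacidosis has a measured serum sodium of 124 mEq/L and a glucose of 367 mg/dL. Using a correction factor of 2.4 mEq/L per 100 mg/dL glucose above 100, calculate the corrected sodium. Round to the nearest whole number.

Corrected Na = measured Na + 2.4 · (glucose − 100)/100
= 124 + 2.4 · (367 − 100)/100
= 124 + 6.4
= 130.4 mEq/L

130 mEq/L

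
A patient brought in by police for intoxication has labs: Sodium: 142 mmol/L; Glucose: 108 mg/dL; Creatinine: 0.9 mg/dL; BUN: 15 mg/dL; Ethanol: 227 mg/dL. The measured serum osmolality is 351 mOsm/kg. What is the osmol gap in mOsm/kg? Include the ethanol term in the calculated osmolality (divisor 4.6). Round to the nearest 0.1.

Calculated osmolality = 2·Na + glucose/18 + BUN/2.8 + ethanol/4.6
= 2·142 + 108/18 + 15/2.8 + 227/4.6
= 284 + 6 + 5.36 + 49.35
= 344.71 mOsm/kg ≈ 344.7 mOsm/kg
Osmolar gap = measured − calculated = 351 − 344.7 = 6.3 mOsm/kg

6.3 mOsm/kg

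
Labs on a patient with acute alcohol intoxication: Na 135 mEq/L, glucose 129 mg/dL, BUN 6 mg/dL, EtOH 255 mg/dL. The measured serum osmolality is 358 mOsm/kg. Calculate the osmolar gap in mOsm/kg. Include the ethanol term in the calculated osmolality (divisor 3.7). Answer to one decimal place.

9.8 mOsm/kg

Calculated osmolality = 2·Na + glucose/18 + BUN/2.8 + ethanol/3.7
= 2·135 + 129/18 + 6/2.8 + 255/3.7
= 270 + 7.17 + 2.14 + 68.92
= 348.23 mOsm/kg ≈ 348.2 mOsm/kg
Osmolar gap = measured − calculated = 358 − 348.2 = 9.8 mOsm/kg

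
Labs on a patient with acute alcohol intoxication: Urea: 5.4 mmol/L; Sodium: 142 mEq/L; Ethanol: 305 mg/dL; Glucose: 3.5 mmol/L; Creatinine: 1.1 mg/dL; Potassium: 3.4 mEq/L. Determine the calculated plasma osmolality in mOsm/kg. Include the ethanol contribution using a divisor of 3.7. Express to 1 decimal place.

375.3 mOsm/kg

Calculated osmolality = 2·Na + glucose + urea + ethanol/3.7
= 2·142 + 3.5 + 5.4 + 305/3.7
= 284 + 3.50 + 5.40 + 82.43
= 375.33 mOsm/kg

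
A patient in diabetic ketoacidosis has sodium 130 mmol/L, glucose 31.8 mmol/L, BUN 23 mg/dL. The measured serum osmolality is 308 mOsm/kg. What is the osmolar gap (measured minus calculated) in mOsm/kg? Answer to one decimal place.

8.0 mOsm/kg

Calculated osmolality = 2·Na + glucose + BUN/2.8
= 2·130 + 31.8 + 23/2.8
= 260 + 31.80 + 8.21
= 300.01 mOsm/kg ≈ 300.0 mOsm/kg
Osmolar gap = measured − calculated = 308 − 300.0 = 8.0 mOsm/kg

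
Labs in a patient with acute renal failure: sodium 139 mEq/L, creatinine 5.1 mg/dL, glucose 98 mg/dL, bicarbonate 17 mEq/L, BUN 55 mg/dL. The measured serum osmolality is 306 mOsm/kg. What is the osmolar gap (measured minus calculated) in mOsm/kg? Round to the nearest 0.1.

Calculated osmolality = 2·Na + glucose/18 + BUN/2.8
= 2·139 + 98/18 + 55/2.8
= 278 + 5.44 + 19.64
= 303.08 mOsm/kg ≈ 303.1 mOsm/kg
Osmolar gap = measured − calculated = 306 − 303.1 = 2.9 mOsm/kg

2.9 mOsm/kg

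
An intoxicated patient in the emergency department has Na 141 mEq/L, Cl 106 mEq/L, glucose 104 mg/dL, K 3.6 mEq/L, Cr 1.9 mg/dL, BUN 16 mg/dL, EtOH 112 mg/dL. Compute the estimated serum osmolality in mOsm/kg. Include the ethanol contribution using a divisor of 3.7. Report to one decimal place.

Calculated osmolality = 2·Na + glucose/18 + BUN/2.8 + ethanol/3.7
= 2·141 + 104/18 + 16/2.8 + 112/3.7
= 282 + 5.78 + 5.71 + 30.27
= 323.76 mOsm/kg

323.8 mOsm/kg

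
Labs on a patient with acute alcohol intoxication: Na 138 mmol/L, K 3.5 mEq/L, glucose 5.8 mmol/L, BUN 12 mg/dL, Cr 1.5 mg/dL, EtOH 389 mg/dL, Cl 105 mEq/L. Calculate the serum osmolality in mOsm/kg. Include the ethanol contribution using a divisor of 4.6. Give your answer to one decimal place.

Calculated osmolality = 2·Na + glucose + BUN/2.8 + ethanol/4.6
= 2·138 + 5.8 + 12/2.8 + 389/4.6
= 276 + 5.80 + 4.29 + 84.57
= 370.66 mOsm/kg

370.7 mOsm/kg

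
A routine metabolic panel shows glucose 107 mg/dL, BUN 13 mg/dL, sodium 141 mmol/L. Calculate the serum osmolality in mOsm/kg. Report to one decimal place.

Calculated osmolality = 2·Na + glucose/18 + BUN/2.8
= 2·141 + 107/18 + 13/2.8
= 282 + 5.94 + 4.64
= 292.58 mOsm/kg

292.6 mOsm/kg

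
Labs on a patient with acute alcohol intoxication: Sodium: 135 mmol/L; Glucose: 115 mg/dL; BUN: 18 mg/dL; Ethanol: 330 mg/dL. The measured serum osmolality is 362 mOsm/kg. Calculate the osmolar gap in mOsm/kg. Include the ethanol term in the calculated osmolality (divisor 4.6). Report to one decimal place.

Calculated osmolality = 2·Na + glucose/18 + BUN/2.8 + ethanol/4.6
= 2·135 + 115/18 + 18/2.8 + 330/4.6
= 270 + 6.39 + 6.43 + 71.74
= 354.56 mOsm/kg ≈ 354.6 mOsm/kg
Osmolar gap = measured − calculated = 362 − 354.6 = 7.4 mOsm/kg

7.4 mOsm/kg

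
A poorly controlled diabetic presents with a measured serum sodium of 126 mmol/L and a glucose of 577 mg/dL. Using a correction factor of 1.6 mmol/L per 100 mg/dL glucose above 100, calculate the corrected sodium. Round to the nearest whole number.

134 mmol/L

Corrected Na = measured Na + 1.6 · (glucose − 100)/100
= 126 + 1.6 · (577 − 100)/100
= 126 + 7.6
= 133.6 mmol/L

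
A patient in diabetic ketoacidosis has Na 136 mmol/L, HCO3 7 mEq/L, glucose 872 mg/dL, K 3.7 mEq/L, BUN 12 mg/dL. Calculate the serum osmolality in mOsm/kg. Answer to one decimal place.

Calculated osmolality = 2·Na + glucose/18 + BUN/2.8
= 2·136 + 872/18 + 12/2.8
= 272 + 48.44 + 4.29
= 324.73 mOsm/kg

324.7 mOsm/kg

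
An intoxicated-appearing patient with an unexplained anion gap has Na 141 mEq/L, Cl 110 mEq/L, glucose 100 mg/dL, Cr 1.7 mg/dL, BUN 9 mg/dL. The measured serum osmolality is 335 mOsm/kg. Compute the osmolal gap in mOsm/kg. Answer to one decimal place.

44.2 mOsm/kg

Calculated osmolality = 2·Na + glucose/18 + BUN/2.8
= 2·141 + 100/18 + 9/2.8
= 282 + 5.56 + 3.21
= 290.77 mOsm/kg ≈ 290.8 mOsm/kg
Osmolar gap = measured − calculated = 335 − 290.8 = 44.2 mOsm/kg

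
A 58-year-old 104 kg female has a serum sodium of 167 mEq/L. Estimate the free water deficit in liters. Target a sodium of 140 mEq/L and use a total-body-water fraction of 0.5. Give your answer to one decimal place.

TBW = 0.5 · 104 = 52 L
Free water deficit = TBW · (Na/140 − 1)
= 52 · (167/140 − 1)
= 52 · 0.1929
= 10.03 L

10.0 L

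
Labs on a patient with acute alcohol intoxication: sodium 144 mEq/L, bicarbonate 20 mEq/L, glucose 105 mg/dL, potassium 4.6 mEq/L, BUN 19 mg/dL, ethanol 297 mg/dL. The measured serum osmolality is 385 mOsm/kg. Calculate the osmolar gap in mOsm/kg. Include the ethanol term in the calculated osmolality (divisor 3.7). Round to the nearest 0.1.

Calculated osmolality = 2·Na + glucose/18 + BUN/2.8 + ethanol/3.7
= 2·144 + 105/18 + 19/2.8 + 297/3.7
= 288 + 5.83 + 6.79 + 80.27
= 380.89 mOsm/kg ≈ 380.9 mOsm/kg
Osmolar gap = measured − calculated = 385 − 380.9 = 4.1 mOsm/kg

4.1 mOsm/kg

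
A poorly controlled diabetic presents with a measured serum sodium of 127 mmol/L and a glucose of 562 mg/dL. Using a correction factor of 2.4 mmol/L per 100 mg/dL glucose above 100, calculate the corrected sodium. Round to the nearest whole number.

Corrected Na = measured Na + 2.4 · (glucose − 100)/100
= 127 + 2.4 · (562 − 100)/100
= 127 + 11.1
= 138.1 mmol/L

138 mmol/L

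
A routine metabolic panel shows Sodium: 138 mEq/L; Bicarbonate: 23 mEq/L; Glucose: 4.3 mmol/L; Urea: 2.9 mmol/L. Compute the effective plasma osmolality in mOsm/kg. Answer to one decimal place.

Effective osmolality excludes urea (freely permeant across cell membranes):
2·Na + glucose
= 2·138 + 4.3
= 276 + 4.3
= 280.3 mOsm/kg

280.3 mOsm/kg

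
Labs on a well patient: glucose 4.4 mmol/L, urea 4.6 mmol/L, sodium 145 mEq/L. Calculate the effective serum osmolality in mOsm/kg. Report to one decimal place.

294.4 mOsm/kg

Effective osmolality excludes urea (freely permeant across cell membranes):
2·Na + glucose
= 2·145 + 4.4
= 290 + 4.4
= 294.4 mOsm/kg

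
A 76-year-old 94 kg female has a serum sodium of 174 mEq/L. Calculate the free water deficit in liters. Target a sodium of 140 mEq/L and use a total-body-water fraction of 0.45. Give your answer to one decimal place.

TBW = 0.45 · 94 = 42.3 L
Free water deficit = TBW · (Na/140 − 1)
= 42.3 · (174/140 − 1)
= 42.3 · 0.2429
= 10.27 L

10.3 L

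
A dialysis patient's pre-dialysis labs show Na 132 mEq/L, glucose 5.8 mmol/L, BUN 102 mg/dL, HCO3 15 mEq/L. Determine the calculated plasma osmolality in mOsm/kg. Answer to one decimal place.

Calculated osmolality = 2·Na + glucose + BUN/2.8
= 2·132 + 5.8 + 102/2.8
= 264 + 5.80 + 36.43
= 306.23 mOsm/kg

306.2 mOsm/kg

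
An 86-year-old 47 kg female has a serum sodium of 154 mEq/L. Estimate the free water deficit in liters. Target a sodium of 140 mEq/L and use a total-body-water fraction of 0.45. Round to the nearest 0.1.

TBW = 0.45 · 47 = 21.15 L
Free water deficit = TBW · (Na/140 − 1)
= 21.15 · (154/140 − 1)
= 21.15 · 0.1
= 2.11 L

2.1 L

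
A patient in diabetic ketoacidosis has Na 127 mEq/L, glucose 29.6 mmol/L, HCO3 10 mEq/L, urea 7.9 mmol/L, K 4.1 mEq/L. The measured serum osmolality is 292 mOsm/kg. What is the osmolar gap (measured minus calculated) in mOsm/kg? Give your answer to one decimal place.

Calculated osmolality = 2·Na + glucose + urea
= 2·127 + 29.6 + 7.9
= 254 + 29.60 + 7.90
= 291.5 mOsm/kg ≈ 291.5 mOsm/kg
Osmolar gap = measured − calculated = 292 − 291.5 = 0.5 mOsm/kg

0.5 mOsm/kg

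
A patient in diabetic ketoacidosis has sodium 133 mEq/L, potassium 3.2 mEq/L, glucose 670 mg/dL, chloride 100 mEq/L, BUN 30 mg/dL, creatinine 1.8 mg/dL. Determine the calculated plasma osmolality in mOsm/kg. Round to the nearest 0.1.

313.9 mOsm/kg

Calculated osmolality = 2·Na + glucose/18 + BUN/2.8
= 2·133 + 670/18 + 30/2.8
= 266 + 37.22 + 10.71
= 313.93 mOsm/kg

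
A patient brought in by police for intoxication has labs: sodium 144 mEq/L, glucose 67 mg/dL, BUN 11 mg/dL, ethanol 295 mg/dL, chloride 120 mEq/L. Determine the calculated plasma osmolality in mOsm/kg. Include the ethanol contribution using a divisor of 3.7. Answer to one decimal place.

Calculated osmolality = 2·Na + glucose/18 + BUN/2.8 + ethanol/3.7
= 2·144 + 67/18 + 11/2.8 + 295/3.7
= 288 + 3.72 + 3.93 + 79.73
= 375.38 mOsm/kg

375.4 mOsm/kg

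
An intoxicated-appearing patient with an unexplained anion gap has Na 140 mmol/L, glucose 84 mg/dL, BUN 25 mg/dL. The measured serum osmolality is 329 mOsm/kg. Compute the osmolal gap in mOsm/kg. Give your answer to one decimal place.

Calculated osmolality = 2·Na + glucose/18 + BUN/2.8
= 2·140 + 84/18 + 25/2.8
= 280 + 4.67 + 8.93
= 293.6 mOsm/kg ≈ 293.6 mOsm/kg
Osmolar gap = measured − calculated = 329 − 293.6 = 35.4 mOsm/kg

35.4 mOsm/kg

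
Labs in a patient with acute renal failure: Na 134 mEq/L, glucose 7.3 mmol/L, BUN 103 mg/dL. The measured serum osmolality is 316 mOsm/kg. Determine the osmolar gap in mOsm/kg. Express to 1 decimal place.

3.9 mOsm/kg

Calculated osmolality = 2·Na + glucose + BUN/2.8
= 2·134 + 7.3 + 103/2.8
= 268 + 7.30 + 36.79
= 312.09 mOsm/kg ≈ 312.1 mOsm/kg
Osmolar gap = measured − calculated = 316 − 312.1 = 3.9 mOsm/kg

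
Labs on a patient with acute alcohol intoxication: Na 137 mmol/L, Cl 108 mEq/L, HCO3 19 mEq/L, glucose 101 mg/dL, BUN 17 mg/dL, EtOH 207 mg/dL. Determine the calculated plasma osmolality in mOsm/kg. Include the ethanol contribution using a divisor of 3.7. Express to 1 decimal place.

341.6 mOsm/kg

Calculated osmolality = 2·Na + glucose/18 + BUN/2.8 + ethanol/3.7
= 2·137 + 101/18 + 17/2.8 + 207/3.7
= 274 + 5.61 + 6.07 + 55.95
= 341.63 mOsm/kg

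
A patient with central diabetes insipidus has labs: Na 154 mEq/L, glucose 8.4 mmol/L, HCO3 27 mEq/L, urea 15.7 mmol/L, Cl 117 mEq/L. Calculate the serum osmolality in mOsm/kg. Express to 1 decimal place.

332.1 mOsm/kg

Calculated osmolality = 2·Na + glucose + urea
= 2·154 + 8.4 + 15.7
= 308 + 8.40 + 15.70
= 332.1 mOsm/kg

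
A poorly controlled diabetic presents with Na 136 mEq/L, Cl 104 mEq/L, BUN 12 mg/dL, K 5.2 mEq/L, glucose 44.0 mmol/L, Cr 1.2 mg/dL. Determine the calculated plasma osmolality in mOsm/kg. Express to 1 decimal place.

Calculated osmolality = 2·Na + glucose + BUN/2.8
= 2·136 + 44 + 12/2.8
= 272 + 44 + 4.29
= 320.29 mOsm/kg

320.3 mOsm/kg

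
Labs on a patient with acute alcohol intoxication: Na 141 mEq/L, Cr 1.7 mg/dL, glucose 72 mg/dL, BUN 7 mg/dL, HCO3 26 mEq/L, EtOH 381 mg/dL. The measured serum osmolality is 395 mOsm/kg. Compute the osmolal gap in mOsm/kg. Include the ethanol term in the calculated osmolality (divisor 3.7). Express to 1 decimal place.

Calculated osmolality = 2·Na + glucose/18 + BUN/2.8 + ethanol/3.7
= 2·141 + 72/18 + 7/2.8 + 381/3.7
= 282 + 4 + 2.50 + 102.97
= 391.47 mOsm/kg ≈ 391.5 mOsm/kg
Osmolar gap = measured − calculated = 395 − 391.5 = 3.5 mOsm/kg

3.5 mOsm/kg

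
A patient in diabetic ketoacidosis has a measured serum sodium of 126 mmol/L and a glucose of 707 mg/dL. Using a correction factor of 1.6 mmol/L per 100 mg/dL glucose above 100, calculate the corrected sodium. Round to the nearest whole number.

Corrected Na = measured Na + 1.6 · (glucose − 100)/100
= 126 + 1.6 · (707 − 100)/100
= 126 + 9.7
= 135.7 mmol/L

136 mmol/L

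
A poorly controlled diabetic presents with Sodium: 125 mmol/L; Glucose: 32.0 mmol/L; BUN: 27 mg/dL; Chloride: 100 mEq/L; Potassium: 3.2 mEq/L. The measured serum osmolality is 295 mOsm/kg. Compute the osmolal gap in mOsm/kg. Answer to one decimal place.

Calculated osmolality = 2·Na + glucose + BUN/2.8
= 2·125 + 32 + 27/2.8
= 250 + 32 + 9.64
= 291.64 mOsm/kg ≈ 291.6 mOsm/kg
Osmolar gap = measured − calculated = 295 − 291.6 = 3.4 mOsm/kg

3.4 mOsm/kg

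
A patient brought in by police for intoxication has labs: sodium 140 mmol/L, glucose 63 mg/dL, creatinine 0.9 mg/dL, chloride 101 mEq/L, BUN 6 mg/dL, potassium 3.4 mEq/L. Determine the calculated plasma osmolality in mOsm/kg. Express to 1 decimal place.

Calculated osmolality = 2·Na + glucose/18 + BUN/2.8
= 2·140 + 63/18 + 6/2.8
= 280 + 3.50 + 2.14
= 285.64 mOsm/kg

285.6 mOsm/kg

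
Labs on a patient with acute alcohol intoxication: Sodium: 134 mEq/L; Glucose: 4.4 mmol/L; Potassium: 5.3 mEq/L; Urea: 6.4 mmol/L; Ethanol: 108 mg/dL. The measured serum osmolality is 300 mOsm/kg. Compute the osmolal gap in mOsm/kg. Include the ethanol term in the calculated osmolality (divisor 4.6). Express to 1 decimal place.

Calculated osmolality = 2·Na + glucose + urea + ethanol/4.6
= 2·134 + 4.4 + 6.4 + 108/4.6
= 268 + 4.40 + 6.40 + 23.48
= 302.28 mOsm/kg ≈ 302.3 mOsm/kg
Osmolar gap = measured − calculated = 300 − 302.3 = -2.3 mOsm/kg

-2.3 mOsm/kg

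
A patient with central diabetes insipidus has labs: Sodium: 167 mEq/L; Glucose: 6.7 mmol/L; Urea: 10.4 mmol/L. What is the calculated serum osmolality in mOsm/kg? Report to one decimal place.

351.1 mOsm/kg

Calculated osmolality = 2·Na + glucose + urea
= 2·167 + 6.7 + 10.4
= 334 + 6.70 + 10.40
= 351.1 mOsm/kg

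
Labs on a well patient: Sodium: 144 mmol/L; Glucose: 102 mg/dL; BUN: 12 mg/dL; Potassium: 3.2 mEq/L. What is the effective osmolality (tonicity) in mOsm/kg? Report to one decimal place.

293.7 mOsm/kg

Effective osmolality excludes urea (freely permeant across cell membranes):
2·Na + glucose/18
= 2·144 + 102/18
= 288 + 5.67
= 293.67 mOsm/kg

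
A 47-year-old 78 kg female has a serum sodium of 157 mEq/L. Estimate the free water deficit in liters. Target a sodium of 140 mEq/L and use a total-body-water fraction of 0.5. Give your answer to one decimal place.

4.7 L

TBW = 0.5 · 78 = 39 L
Free water deficit = TBW · (Na/140 − 1)
= 39 · (157/140 − 1)
= 39 · 0.1214
= 4.73 L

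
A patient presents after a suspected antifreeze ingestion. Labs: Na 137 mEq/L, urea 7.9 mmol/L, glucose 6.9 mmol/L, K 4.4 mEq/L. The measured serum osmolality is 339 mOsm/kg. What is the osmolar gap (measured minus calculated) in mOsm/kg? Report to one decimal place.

Calculated osmolality = 2·Na + glucose + urea
= 2·137 + 6.9 + 7.9
= 274 + 6.90 + 7.90
= 288.8 mOsm/kg ≈ 288.8 mOsm/kg
Osmolar gap = measured − calculated = 339 − 288.8 = 50.2 mOsm/kg

50.2 mOsm/kg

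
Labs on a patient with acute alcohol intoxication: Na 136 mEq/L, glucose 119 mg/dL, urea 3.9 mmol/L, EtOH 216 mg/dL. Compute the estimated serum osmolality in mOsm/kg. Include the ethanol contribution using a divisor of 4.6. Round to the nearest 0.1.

Calculated osmolality = 2·Na + glucose/18 + urea + ethanol/4.6
= 2·136 + 119/18 + 3.9 + 216/4.6
= 272 + 6.61 + 3.90 + 46.96
= 329.47 mOsm/kg

329.5 mOsm/kg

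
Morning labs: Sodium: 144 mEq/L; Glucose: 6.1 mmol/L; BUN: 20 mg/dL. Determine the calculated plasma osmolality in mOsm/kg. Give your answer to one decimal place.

301.2 mOsm/kg

Calculated osmolality = 2·Na + glucose + BUN/2.8
= 2·144 + 6.1 + 20/2.8
= 288 + 6.10 + 7.14
= 301.24 mOsm/kg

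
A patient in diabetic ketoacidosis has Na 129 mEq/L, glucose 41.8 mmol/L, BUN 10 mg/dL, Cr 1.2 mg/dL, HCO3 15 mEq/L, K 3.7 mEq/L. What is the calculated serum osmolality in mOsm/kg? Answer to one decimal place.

303.4 mOsm/kg

Calculated osmolality = 2·Na + glucose + BUN/2.8
= 2·129 + 41.8 + 10/2.8
= 258 + 41.80 + 3.57
= 303.37 mOsm/kg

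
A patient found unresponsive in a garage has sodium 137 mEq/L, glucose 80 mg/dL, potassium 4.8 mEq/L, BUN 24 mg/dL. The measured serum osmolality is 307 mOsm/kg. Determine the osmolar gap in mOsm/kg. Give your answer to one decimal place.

20.0 mOsm/kg

Calculated osmolality = 2·Na + glucose/18 + BUN/2.8
= 2·137 + 80/18 + 24/2.8
= 274 + 4.44 + 8.57
= 287.01 mOsm/kg ≈ 287.0 mOsm/kg
Osmolar gap = measured − calculated = 307 − 287.0 = 20.0 mOsm/kg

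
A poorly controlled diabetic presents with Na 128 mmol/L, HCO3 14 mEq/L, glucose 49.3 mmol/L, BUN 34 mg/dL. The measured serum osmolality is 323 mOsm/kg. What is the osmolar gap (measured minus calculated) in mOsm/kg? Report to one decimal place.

Calculated osmolality = 2·Na + glucose + BUN/2.8
= 2·128 + 49.3 + 34/2.8
= 256 + 49.30 + 12.14
= 317.44 mOsm/kg ≈ 317.4 mOsm/kg
Osmolar gap = measured − calculated = 323 − 317.4 = 5.6 mOsm/kg

5.6 mOsm/kg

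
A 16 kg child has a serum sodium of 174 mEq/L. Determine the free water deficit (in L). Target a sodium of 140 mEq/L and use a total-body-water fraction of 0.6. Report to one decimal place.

TBW = 0.6 · 16 = 9.6 L
Free water deficit = TBW · (Na/140 − 1)
= 9.6 · (174/140 − 1)
= 9.6 · 0.2429
= 2.33 L

2.3 L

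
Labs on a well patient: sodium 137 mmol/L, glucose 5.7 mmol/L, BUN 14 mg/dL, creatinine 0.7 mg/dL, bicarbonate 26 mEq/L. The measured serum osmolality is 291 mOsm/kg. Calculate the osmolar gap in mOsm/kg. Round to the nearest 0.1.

6.3 mOsm/kg

Calculated osmolality = 2·Na + glucose + BUN/2.8
= 2·137 + 5.7 + 14/2.8
= 274 + 5.70 + 5
= 284.7 mOsm/kg ≈ 284.7 mOsm/kg
Osmolar gap = measured − calculated = 291 − 284.7 = 6.3 mOsm/kg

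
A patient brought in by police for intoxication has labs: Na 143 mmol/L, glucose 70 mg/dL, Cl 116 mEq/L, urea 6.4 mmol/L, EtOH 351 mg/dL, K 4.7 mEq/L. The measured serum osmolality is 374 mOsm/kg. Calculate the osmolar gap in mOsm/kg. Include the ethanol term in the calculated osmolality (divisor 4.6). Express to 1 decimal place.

Calculated osmolality = 2·Na + glucose/18 + urea + ethanol/4.6
= 2·143 + 70/18 + 6.4 + 351/4.6
= 286 + 3.89 + 6.40 + 76.30
= 372.59 mOsm/kg ≈ 372.6 mOsm/kg
Osmolar gap = measured − calculated = 374 − 372.6 = 1.4 mOsm/kg

1.4 mOsm/kg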